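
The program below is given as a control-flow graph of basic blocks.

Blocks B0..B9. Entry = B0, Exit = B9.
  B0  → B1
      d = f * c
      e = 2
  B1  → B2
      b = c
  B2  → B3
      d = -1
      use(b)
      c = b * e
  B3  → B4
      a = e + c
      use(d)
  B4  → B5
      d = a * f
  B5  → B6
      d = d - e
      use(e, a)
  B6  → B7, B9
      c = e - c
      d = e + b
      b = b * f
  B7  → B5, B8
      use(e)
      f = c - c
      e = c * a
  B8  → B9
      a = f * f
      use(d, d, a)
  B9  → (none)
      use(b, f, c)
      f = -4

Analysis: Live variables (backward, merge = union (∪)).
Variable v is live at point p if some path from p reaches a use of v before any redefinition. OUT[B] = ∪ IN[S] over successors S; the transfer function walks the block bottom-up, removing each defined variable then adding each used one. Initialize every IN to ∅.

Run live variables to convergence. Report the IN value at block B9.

Answer: {b, c, f}

Trace:
Converged values:
  B0:   IN={c, f}   OUT={c, e, f}
  B1:   IN={c, e, f}   OUT={b, e, f}
  B2:   IN={b, e, f}   OUT={b, c, d, e, f}
  B3:   IN={b, c, d, e, f}   OUT={a, b, c, e, f}
  B4:   IN={a, b, c, e, f}   OUT={a, b, c, d, e, f}
  B5:   IN={a, b, c, d, e, f}   OUT={a, b, c, e, f}
  B6:   IN={a, b, c, e, f}   OUT={a, b, c, d, e, f}
  B7:   IN={a, b, c, d, e}   OUT={a, b, c, d, e, f}
  B8:   IN={b, c, d, f}   OUT={b, c, f}
  B9:   IN={b, c, f}   OUT={}

B9 is the boundary node: OUT[B9] = {}
Applying B9's transfer function to that OUT value gives IN[B9] (row B9 above).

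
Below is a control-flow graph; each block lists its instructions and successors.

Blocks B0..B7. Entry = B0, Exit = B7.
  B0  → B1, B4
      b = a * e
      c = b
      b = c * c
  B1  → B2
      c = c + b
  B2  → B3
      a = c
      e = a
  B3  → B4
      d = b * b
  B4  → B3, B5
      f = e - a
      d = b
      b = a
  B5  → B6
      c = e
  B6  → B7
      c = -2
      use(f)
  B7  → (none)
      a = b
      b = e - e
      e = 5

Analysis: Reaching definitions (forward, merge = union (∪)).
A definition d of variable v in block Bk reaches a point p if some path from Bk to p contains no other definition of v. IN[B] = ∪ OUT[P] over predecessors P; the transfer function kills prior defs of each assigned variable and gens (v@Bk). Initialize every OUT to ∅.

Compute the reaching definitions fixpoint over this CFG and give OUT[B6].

Converged values:
  B0: | IN={} | OUT={b@B0, c@B0}
  B1: | IN={b@B0, c@B0} | OUT={b@B0, c@B1}
  B2: | IN={b@B0, c@B1} | OUT={a@B2, b@B0, c@B1, e@B2}
  B3: | IN={a@B2, b@B0, b@B4, c@B0, c@B1, d@B4, e@B2, f@B4} | OUT={a@B2, b@B0, b@B4, c@B0, c@B1, d@B3, e@B2, f@B4}
  B4: | IN={a@B2, b@B0, b@B4, c@B0, c@B1, d@B3, e@B2, f@B4} | OUT={a@B2, b@B4, c@B0, c@B1, d@B4, e@B2, f@B4}
  B5: | IN={a@B2, b@B4, c@B0, c@B1, d@B4, e@B2, f@B4} | OUT={a@B2, b@B4, c@B5, d@B4, e@B2, f@B4}
  B6: | IN={a@B2, b@B4, c@B5, d@B4, e@B2, f@B4} | OUT={a@B2, b@B4, c@B6, d@B4, e@B2, f@B4}
  B7: | IN={a@B2, b@B4, c@B6, d@B4, e@B2, f@B4} | OUT={a@B7, b@B7, c@B6, d@B4, e@B7, f@B4}

Merge at B6: IN[B6] = OUT[B5] = {a@B2, b@B4, c@B5, d@B4, e@B2, f@B4}
Applying B6's transfer function to that IN value gives OUT[B6] (row B6 above).

Answer: {a@B2, b@B4, c@B6, d@B4, e@B2, f@B4}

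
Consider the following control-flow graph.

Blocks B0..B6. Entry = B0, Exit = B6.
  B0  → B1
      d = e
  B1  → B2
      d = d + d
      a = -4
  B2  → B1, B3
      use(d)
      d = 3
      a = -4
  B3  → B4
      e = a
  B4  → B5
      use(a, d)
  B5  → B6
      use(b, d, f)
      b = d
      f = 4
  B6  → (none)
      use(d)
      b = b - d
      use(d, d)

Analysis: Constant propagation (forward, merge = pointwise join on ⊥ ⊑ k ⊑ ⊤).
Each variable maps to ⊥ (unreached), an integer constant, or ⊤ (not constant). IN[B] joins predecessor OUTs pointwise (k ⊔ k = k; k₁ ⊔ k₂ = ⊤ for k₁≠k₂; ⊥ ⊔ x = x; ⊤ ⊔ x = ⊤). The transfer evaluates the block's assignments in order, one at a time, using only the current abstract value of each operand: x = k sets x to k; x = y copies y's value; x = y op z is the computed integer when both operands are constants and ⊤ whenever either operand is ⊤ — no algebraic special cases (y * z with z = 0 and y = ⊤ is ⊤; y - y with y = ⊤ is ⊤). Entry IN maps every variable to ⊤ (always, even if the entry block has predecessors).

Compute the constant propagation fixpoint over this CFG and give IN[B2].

Fixpoint table:
  B0:   IN=(all ⊤)   OUT=(all ⊤)
  B1:   IN=(all ⊤)   OUT={a:-4; rest ⊤}
  B2:   IN={a:-4; rest ⊤}   OUT={a:-4, d:3; rest ⊤}
  B3:   IN={a:-4, d:3; rest ⊤}   OUT={a:-4, d:3, e:-4; rest ⊤}
  B4:   IN={a:-4, d:3, e:-4; rest ⊤}   OUT={a:-4, d:3, e:-4; rest ⊤}
  B5:   IN={a:-4, d:3, e:-4; rest ⊤}   OUT={a:-4, b:3, d:3, e:-4, f:4; rest ⊤}
  B6:   IN={a:-4, b:3, d:3, e:-4, f:4; rest ⊤}   OUT={a:-4, b:0, d:3, e:-4, f:4; rest ⊤}

Merge at B2: IN[B2] = OUT[B1] = {a: -4, b: ⊤, c: ⊤, d: ⊤, e: ⊤, f: ⊤}

Answer: {a: -4, b: ⊤, c: ⊤, d: ⊤, e: ⊤, f: ⊤}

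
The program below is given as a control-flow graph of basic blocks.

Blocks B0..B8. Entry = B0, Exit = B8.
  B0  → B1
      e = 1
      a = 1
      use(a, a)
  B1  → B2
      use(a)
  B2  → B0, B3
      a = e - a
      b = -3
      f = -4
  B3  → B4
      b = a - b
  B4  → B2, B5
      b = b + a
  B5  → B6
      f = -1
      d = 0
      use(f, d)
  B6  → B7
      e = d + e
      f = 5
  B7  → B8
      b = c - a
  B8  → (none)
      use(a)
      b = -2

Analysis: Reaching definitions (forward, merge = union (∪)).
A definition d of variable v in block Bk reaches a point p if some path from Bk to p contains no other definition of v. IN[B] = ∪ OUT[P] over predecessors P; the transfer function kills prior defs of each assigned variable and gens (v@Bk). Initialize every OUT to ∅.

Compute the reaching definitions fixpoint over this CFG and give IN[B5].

Converged values:
  B0: | IN={a@B2, b@B2, e@B0, f@B2} | OUT={a@B0, b@B2, e@B0, f@B2}
  B1: | IN={a@B0, b@B2, e@B0, f@B2} | OUT={a@B0, b@B2, e@B0, f@B2}
  B2: | IN={a@B0, a@B2, b@B2, b@B4, e@B0, f@B2} | OUT={a@B2, b@B2, e@B0, f@B2}
  B3: | IN={a@B2, b@B2, e@B0, f@B2} | OUT={a@B2, b@B3, e@B0, f@B2}
  B4: | IN={a@B2, b@B3, e@B0, f@B2} | OUT={a@B2, b@B4, e@B0, f@B2}
  B5: | IN={a@B2, b@B4, e@B0, f@B2} | OUT={a@B2, b@B4, d@B5, e@B0, f@B5}
  B6: | IN={a@B2, b@B4, d@B5, e@B0, f@B5} | OUT={a@B2, b@B4, d@B5, e@B6, f@B6}
  B7: | IN={a@B2, b@B4, d@B5, e@B6, f@B6} | OUT={a@B2, b@B7, d@B5, e@B6, f@B6}
  B8: | IN={a@B2, b@B7, d@B5, e@B6, f@B6} | OUT={a@B2, b@B8, d@B5, e@B6, f@B6}

Merge at B5: IN[B5] = OUT[B4] = {a@B2, b@B4, e@B0, f@B2}

Answer: {a@B2, b@B4, e@B0, f@B2}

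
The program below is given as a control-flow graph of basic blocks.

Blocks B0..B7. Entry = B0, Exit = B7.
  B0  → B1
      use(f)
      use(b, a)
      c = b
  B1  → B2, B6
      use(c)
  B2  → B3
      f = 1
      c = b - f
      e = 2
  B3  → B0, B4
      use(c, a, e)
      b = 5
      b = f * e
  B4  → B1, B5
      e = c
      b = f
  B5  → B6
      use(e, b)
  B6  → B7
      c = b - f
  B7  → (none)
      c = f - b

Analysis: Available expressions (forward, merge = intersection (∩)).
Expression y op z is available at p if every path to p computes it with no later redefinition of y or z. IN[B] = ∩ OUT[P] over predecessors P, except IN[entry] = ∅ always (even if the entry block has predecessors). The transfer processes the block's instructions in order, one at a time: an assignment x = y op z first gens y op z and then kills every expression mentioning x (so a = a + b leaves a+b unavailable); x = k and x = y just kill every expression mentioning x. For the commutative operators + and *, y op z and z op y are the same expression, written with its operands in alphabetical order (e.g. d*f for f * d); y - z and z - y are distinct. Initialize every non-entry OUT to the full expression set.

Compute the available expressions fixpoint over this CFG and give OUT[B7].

Answer: {b-f, f-b}

Derivation:
Converged values:
  B0:  IN={}  OUT={}
  B1:  IN={}  OUT={}
  B2:  IN={}  OUT={b-f}
  B3:  IN={b-f}  OUT={e*f}
  B4:  IN={e*f}  OUT={}
  B5:  IN={}  OUT={}
  B6:  IN={}  OUT={b-f}
  B7:  IN={b-f}  OUT={b-f, f-b}

Merge at B7: IN[B7] = OUT[B6] = {b-f}
Applying B7's transfer function to that IN value gives OUT[B7] (row B7 above).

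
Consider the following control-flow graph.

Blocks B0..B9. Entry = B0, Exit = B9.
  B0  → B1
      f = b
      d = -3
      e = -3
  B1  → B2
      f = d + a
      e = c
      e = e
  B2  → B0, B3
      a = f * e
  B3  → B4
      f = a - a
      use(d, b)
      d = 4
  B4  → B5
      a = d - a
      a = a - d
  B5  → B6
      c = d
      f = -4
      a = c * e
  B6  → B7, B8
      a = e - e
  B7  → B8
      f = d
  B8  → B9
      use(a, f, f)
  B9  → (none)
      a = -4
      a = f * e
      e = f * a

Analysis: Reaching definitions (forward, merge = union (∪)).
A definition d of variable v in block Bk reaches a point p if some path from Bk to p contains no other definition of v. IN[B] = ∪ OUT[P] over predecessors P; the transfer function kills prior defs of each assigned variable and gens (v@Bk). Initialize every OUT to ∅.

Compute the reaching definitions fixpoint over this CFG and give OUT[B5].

Per-block solution:
  B0:  IN={a@B2, d@B0, e@B1, f@B1}  OUT={a@B2, d@B0, e@B0, f@B0}
  B1:  IN={a@B2, d@B0, e@B0, f@B0}  OUT={a@B2, d@B0, e@B1, f@B1}
  B2:  IN={a@B2, d@B0, e@B1, f@B1}  OUT={a@B2, d@B0, e@B1, f@B1}
  B3:  IN={a@B2, d@B0, e@B1, f@B1}  OUT={a@B2, d@B3, e@B1, f@B3}
  B4:  IN={a@B2, d@B3, e@B1, f@B3}  OUT={a@B4, d@B3, e@B1, f@B3}
  B5:  IN={a@B4, d@B3, e@B1, f@B3}  OUT={a@B5, c@B5, d@B3, e@B1, f@B5}
  B6:  IN={a@B5, c@B5, d@B3, e@B1, f@B5}  OUT={a@B6, c@B5, d@B3, e@B1, f@B5}
  B7:  IN={a@B6, c@B5, d@B3, e@B1, f@B5}  OUT={a@B6, c@B5, d@B3, e@B1, f@B7}
  B8:  IN={a@B6, c@B5, d@B3, e@B1, f@B5, f@B7}  OUT={a@B6, c@B5, d@B3, e@B1, f@B5, f@B7}
  B9:  IN={a@B6, c@B5, d@B3, e@B1, f@B5, f@B7}  OUT={a@B9, c@B5, d@B3, e@B9, f@B5, f@B7}

Merge at B5: IN[B5] = OUT[B4] = {a@B4, d@B3, e@B1, f@B3}
Applying B5's transfer function to that IN value gives OUT[B5] (row B5 above).

Answer: {a@B5, c@B5, d@B3, e@B1, f@B5}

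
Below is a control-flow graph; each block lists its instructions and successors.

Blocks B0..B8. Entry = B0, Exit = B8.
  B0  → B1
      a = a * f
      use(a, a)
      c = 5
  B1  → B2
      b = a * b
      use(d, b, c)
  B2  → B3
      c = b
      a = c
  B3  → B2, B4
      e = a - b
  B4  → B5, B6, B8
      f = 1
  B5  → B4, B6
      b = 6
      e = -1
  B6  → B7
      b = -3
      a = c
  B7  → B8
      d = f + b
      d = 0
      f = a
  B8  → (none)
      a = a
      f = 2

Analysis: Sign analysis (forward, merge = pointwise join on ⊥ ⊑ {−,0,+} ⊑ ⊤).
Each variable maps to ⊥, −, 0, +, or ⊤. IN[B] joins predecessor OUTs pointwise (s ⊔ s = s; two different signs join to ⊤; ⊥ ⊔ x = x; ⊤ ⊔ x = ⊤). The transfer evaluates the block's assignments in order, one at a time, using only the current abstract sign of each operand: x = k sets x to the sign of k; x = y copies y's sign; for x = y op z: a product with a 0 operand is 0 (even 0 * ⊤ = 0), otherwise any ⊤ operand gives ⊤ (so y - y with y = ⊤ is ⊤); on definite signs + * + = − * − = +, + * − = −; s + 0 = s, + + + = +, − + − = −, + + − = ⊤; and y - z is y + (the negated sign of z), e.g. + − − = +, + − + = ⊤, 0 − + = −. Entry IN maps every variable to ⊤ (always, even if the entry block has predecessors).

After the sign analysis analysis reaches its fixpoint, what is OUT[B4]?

Answer: {a: ⊤, b: ⊤, c: ⊤, d: ⊤, e: ⊤, f: +}

Working:
Converged values:
  B0:   IN=(all ⊤)   OUT={c:+; rest ⊤}
  B1:   IN={c:+; rest ⊤}   OUT={c:+; rest ⊤}
  B2:   IN=(all ⊤)   OUT=(all ⊤)
  B3:   IN=(all ⊤)   OUT=(all ⊤)
  B4:   IN=(all ⊤)   OUT={f:+; rest ⊤}
  B5:   IN={f:+; rest ⊤}   OUT={b:+, e:-, f:+; rest ⊤}
  B6:   IN={f:+; rest ⊤}   OUT={b:-, f:+; rest ⊤}
  B7:   IN={b:-, f:+; rest ⊤}   OUT={b:-, d:0; rest ⊤}
  B8:   IN=(all ⊤)   OUT={f:+; rest ⊤}

Merge at B4: IN[B4] = OUT[B3] ⊔ OUT[B5] = {a: ⊤, b: ⊤, c: ⊤, d: ⊤, e: ⊤, f: ⊤}
Applying B4's transfer function to that IN value gives OUT[B4] (row B4 above).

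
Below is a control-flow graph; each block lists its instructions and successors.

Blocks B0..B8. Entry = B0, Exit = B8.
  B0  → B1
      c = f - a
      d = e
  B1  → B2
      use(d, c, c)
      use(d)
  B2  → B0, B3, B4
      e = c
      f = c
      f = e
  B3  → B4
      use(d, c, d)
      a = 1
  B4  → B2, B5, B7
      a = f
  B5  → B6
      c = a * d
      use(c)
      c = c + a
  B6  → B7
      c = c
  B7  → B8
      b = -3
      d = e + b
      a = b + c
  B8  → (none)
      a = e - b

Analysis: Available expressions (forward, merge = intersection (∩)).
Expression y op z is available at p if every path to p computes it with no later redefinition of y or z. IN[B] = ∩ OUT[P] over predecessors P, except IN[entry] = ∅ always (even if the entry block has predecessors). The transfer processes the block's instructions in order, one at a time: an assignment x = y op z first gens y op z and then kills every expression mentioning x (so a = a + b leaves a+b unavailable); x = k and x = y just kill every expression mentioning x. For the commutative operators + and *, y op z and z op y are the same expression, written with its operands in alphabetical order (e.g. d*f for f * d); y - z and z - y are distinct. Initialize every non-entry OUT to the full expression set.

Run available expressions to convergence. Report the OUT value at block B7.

Answer: {b+c, b+e}

Working:
Per-block solution:
  B0: | IN={} | OUT={f-a}
  B1: | IN={f-a} | OUT={f-a}
  B2: | IN={} | OUT={}
  B3: | IN={} | OUT={}
  B4: | IN={} | OUT={}
  B5: | IN={} | OUT={a*d}
  B6: | IN={a*d} | OUT={a*d}
  B7: | IN={} | OUT={b+c, b+e}
  B8: | IN={b+c, b+e} | OUT={b+c, b+e, e-b}

Merge at B7: IN[B7] = OUT[B4] ∩ OUT[B6] = {}
Applying B7's transfer function to that IN value gives OUT[B7] (row B7 above).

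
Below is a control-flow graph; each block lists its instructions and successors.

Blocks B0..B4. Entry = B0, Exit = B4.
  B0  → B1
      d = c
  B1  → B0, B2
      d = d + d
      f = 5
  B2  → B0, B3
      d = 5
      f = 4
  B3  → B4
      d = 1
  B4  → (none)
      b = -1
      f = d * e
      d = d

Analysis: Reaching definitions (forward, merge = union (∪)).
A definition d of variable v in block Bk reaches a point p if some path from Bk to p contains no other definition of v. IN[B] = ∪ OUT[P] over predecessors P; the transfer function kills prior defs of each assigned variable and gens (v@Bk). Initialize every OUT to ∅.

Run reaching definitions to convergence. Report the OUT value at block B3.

Fixpoint table:
  B0:   IN={d@B1, d@B2, f@B1, f@B2}   OUT={d@B0, f@B1, f@B2}
  B1:   IN={d@B0, f@B1, f@B2}   OUT={d@B1, f@B1}
  B2:   IN={d@B1, f@B1}   OUT={d@B2, f@B2}
  B3:   IN={d@B2, f@B2}   OUT={d@B3, f@B2}
  B4:   IN={d@B3, f@B2}   OUT={b@B4, d@B4, f@B4}

Merge at B3: IN[B3] = OUT[B2] = {d@B2, f@B2}
Applying B3's transfer function to that IN value gives OUT[B3] (row B3 above).

Answer: {d@B3, f@B2}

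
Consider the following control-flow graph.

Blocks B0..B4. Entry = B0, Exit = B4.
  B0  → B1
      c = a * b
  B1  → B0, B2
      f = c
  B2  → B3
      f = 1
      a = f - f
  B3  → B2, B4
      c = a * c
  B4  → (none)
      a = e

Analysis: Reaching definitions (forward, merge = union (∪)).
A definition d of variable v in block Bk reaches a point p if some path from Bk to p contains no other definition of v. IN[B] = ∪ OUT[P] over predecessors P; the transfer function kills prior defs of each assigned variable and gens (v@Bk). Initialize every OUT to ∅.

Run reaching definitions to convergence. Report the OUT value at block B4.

Answer: {a@B4, c@B3, f@B2}

Trace:
Fixpoint table:
  B0:  IN={c@B0, f@B1}  OUT={c@B0, f@B1}
  B1:  IN={c@B0, f@B1}  OUT={c@B0, f@B1}
  B2:  IN={a@B2, c@B0, c@B3, f@B1, f@B2}  OUT={a@B2, c@B0, c@B3, f@B2}
  B3:  IN={a@B2, c@B0, c@B3, f@B2}  OUT={a@B2, c@B3, f@B2}
  B4:  IN={a@B2, c@B3, f@B2}  OUT={a@B4, c@B3, f@B2}

Merge at B4: IN[B4] = OUT[B3] = {a@B2, c@B3, f@B2}
Applying B4's transfer function to that IN value gives OUT[B4] (row B4 above).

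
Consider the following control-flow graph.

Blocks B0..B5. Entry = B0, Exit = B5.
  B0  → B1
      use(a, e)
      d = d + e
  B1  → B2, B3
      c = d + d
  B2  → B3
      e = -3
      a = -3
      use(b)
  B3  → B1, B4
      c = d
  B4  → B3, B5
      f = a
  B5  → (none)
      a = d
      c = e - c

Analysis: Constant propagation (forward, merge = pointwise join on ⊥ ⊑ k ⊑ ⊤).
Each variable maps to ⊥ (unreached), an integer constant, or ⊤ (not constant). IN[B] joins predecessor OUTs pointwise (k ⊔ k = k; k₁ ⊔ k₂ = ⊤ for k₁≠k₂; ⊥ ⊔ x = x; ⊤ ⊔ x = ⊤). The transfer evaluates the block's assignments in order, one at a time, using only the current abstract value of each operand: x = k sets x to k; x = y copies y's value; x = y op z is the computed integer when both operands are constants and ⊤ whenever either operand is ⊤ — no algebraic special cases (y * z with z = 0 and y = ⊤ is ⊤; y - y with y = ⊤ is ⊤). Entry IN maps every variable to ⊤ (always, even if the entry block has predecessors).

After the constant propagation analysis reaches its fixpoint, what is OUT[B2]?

Answer: {a: -3, b: ⊤, c: ⊤, d: ⊤, e: -3, f: ⊤}

Working:
Converged values:
  B0: | IN=(all ⊤) | OUT=(all ⊤)
  B1: | IN=(all ⊤) | OUT=(all ⊤)
  B2: | IN=(all ⊤) | OUT={a:-3, e:-3; rest ⊤}
  B3: | IN=(all ⊤) | OUT=(all ⊤)
  B4: | IN=(all ⊤) | OUT=(all ⊤)
  B5: | IN=(all ⊤) | OUT=(all ⊤)

Merge at B2: IN[B2] = OUT[B1] = {a: ⊤, b: ⊤, c: ⊤, d: ⊤, e: ⊤, f: ⊤}
Applying B2's transfer function to that IN value gives OUT[B2] (row B2 above).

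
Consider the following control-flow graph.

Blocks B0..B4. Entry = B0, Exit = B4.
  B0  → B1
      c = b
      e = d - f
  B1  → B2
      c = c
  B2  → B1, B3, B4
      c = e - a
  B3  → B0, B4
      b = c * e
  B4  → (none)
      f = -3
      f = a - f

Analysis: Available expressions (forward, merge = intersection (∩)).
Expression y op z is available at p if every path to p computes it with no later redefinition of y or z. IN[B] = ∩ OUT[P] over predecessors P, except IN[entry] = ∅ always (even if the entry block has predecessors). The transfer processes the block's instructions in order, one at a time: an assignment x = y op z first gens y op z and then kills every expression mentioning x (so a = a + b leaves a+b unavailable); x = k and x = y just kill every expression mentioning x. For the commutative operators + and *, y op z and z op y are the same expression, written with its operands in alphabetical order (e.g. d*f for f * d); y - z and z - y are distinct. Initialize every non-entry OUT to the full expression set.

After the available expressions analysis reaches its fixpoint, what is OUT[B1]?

Converged values:
  B0:   IN={}   OUT={d-f}
  B1:   IN={d-f}   OUT={d-f}
  B2:   IN={d-f}   OUT={d-f, e-a}
  B3:   IN={d-f, e-a}   OUT={c*e, d-f, e-a}
  B4:   IN={d-f, e-a}   OUT={e-a}

Merge at B1: IN[B1] = OUT[B0] ∩ OUT[B2] = {d-f}
Applying B1's transfer function to that IN value gives OUT[B1] (row B1 above).

Answer: {d-f}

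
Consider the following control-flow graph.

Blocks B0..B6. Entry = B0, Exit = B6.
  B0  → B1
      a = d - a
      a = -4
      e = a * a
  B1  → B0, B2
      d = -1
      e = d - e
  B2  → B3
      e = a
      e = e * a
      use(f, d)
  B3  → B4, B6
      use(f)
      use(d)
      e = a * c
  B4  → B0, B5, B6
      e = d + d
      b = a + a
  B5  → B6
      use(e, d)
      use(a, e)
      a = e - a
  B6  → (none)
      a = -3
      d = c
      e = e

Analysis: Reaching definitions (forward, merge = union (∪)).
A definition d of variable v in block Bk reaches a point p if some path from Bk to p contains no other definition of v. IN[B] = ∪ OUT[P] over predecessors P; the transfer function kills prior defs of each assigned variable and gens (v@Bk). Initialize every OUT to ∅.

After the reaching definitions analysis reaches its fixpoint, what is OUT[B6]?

Answer: {a@B6, b@B4, d@B6, e@B6}

Derivation:
Fixpoint table:
  B0:  IN={a@B0, b@B4, d@B1, e@B1, e@B4}  OUT={a@B0, b@B4, d@B1, e@B0}
  B1:  IN={a@B0, b@B4, d@B1, e@B0}  OUT={a@B0, b@B4, d@B1, e@B1}
  B2:  IN={a@B0, b@B4, d@B1, e@B1}  OUT={a@B0, b@B4, d@B1, e@B2}
  B3:  IN={a@B0, b@B4, d@B1, e@B2}  OUT={a@B0, b@B4, d@B1, e@B3}
  B4:  IN={a@B0, b@B4, d@B1, e@B3}  OUT={a@B0, b@B4, d@B1, e@B4}
  B5:  IN={a@B0, b@B4, d@B1, e@B4}  OUT={a@B5, b@B4, d@B1, e@B4}
  B6:  IN={a@B0, a@B5, b@B4, d@B1, e@B3, e@B4}  OUT={a@B6, b@B4, d@B6, e@B6}

Merge at B6: IN[B6] = OUT[B3] ⊔ OUT[B4] ⊔ OUT[B5] = {a@B0, a@B5, b@B4, d@B1, e@B3, e@B4}
Applying B6's transfer function to that IN value gives OUT[B6] (row B6 above).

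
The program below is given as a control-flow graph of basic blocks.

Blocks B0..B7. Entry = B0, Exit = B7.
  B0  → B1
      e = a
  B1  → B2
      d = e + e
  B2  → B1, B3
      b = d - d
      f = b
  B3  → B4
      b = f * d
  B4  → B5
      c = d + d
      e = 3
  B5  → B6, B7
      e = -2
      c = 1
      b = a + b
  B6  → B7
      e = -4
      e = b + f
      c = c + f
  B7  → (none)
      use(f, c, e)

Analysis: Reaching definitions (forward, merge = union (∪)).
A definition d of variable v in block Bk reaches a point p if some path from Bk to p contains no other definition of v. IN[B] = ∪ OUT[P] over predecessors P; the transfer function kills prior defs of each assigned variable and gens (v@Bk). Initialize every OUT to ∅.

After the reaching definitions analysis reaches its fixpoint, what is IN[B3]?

Answer: {b@B2, d@B1, e@B0, f@B2}

Trace:
Converged values:
  B0: | IN={} | OUT={e@B0}
  B1: | IN={b@B2, d@B1, e@B0, f@B2} | OUT={b@B2, d@B1, e@B0, f@B2}
  B2: | IN={b@B2, d@B1, e@B0, f@B2} | OUT={b@B2, d@B1, e@B0, f@B2}
  B3: | IN={b@B2, d@B1, e@B0, f@B2} | OUT={b@B3, d@B1, e@B0, f@B2}
  B4: | IN={b@B3, d@B1, e@B0, f@B2} | OUT={b@B3, c@B4, d@B1, e@B4, f@B2}
  B5: | IN={b@B3, c@B4, d@B1, e@B4, f@B2} | OUT={b@B5, c@B5, d@B1, e@B5, f@B2}
  B6: | IN={b@B5, c@B5, d@B1, e@B5, f@B2} | OUT={b@B5, c@B6, d@B1, e@B6, f@B2}
  B7: | IN={b@B5, c@B5, c@B6, d@B1, e@B5, e@B6, f@B2} | OUT={b@B5, c@B5, c@B6, d@B1, e@B5, e@B6, f@B2}

Merge at B3: IN[B3] = OUT[B2] = {b@B2, d@B1, e@B0, f@B2}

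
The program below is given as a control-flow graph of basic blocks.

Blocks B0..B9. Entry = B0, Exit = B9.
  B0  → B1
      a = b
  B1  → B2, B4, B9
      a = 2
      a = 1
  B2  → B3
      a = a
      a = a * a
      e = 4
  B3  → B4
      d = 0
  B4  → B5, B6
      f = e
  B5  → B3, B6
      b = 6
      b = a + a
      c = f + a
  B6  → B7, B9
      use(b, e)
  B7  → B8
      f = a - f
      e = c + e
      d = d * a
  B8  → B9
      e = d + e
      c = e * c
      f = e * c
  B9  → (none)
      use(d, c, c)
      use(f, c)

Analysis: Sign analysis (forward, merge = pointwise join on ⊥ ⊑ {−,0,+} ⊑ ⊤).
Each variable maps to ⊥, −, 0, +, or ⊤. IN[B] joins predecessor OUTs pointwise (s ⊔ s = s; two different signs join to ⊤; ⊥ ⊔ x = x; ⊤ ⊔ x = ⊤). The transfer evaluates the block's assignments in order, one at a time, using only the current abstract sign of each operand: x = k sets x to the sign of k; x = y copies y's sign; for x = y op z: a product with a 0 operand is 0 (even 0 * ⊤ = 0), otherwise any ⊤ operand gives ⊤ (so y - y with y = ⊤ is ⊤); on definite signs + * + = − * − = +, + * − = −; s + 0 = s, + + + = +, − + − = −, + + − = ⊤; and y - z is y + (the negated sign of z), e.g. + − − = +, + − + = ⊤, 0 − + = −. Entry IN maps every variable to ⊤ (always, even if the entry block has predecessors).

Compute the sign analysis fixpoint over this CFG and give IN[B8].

Answer: {a: +, b: ⊤, c: ⊤, d: ⊤, e: ⊤, f: ⊤}

Working:
Per-block solution:
  B0:   IN=(all ⊤)   OUT=(all ⊤)
  B1:   IN=(all ⊤)   OUT={a:+; rest ⊤}
  B2:   IN={a:+; rest ⊤}   OUT={a:+, e:+; rest ⊤}
  B3:   IN={a:+; rest ⊤}   OUT={a:+, d:0; rest ⊤}
  B4:   IN={a:+; rest ⊤}   OUT={a:+; rest ⊤}
  B5:   IN={a:+; rest ⊤}   OUT={a:+, b:+; rest ⊤}
  B6:   IN={a:+; rest ⊤}   OUT={a:+; rest ⊤}
  B7:   IN={a:+; rest ⊤}   OUT={a:+; rest ⊤}
  B8:   IN={a:+; rest ⊤}   OUT={a:+; rest ⊤}
  B9:   IN={a:+; rest ⊤}   OUT={a:+; rest ⊤}

Merge at B8: IN[B8] = OUT[B7] = {a: +, b: ⊤, c: ⊤, d: ⊤, e: ⊤, f: ⊤}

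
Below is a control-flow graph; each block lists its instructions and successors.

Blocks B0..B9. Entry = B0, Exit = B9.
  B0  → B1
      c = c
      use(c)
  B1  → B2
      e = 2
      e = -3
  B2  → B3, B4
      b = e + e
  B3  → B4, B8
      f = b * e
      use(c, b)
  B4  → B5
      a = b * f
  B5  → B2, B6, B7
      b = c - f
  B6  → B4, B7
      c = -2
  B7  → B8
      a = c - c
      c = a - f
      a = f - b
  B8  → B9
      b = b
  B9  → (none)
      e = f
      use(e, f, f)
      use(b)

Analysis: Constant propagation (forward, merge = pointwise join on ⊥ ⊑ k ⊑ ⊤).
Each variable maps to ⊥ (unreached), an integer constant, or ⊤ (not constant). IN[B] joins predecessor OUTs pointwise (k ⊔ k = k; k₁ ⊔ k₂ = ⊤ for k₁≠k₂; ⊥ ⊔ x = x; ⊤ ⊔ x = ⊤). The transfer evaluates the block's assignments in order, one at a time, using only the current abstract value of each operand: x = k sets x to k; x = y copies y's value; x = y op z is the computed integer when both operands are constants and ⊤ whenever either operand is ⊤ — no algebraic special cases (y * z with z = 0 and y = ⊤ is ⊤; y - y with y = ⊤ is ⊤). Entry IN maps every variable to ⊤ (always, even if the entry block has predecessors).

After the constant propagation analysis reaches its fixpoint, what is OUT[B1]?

Fixpoint table:
  B0:  IN=(all ⊤)  OUT=(all ⊤)
  B1:  IN=(all ⊤)  OUT={e:-3; rest ⊤}
  B2:  IN={e:-3; rest ⊤}  OUT={b:-6, e:-3; rest ⊤}
  B3:  IN={b:-6, e:-3; rest ⊤}  OUT={b:-6, e:-3, f:18; rest ⊤}
  B4:  IN={e:-3; rest ⊤}  OUT={e:-3; rest ⊤}
  B5:  IN={e:-3; rest ⊤}  OUT={e:-3; rest ⊤}
  B6:  IN={e:-3; rest ⊤}  OUT={c:-2, e:-3; rest ⊤}
  B7:  IN={e:-3; rest ⊤}  OUT={e:-3; rest ⊤}
  B8:  IN={e:-3; rest ⊤}  OUT={e:-3; rest ⊤}
  B9:  IN={e:-3; rest ⊤}  OUT=(all ⊤)

Merge at B1: IN[B1] = OUT[B0] = {a: ⊤, b: ⊤, c: ⊤, d: ⊤, e: ⊤, f: ⊤}
Applying B1's transfer function to that IN value gives OUT[B1] (row B1 above).

Answer: {a: ⊤, b: ⊤, c: ⊤, d: ⊤, e: -3, f: ⊤}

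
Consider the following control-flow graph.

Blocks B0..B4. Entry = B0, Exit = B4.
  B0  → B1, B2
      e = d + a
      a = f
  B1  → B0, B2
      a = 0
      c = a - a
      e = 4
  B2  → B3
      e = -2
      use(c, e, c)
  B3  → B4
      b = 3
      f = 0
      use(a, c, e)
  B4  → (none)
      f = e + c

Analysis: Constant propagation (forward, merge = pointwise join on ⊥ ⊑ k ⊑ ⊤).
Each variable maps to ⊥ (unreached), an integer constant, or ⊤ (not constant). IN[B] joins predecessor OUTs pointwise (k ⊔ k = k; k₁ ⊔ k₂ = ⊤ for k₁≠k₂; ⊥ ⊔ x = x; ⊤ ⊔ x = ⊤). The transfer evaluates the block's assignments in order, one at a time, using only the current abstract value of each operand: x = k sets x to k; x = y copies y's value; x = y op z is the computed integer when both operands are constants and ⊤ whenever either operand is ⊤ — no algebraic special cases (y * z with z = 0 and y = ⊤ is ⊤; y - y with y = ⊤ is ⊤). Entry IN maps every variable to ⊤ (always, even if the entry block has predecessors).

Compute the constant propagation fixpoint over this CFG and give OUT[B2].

Answer: {a: ⊤, b: ⊤, c: ⊤, d: ⊤, e: -2, f: ⊤}

Trace:
Converged values:
  B0: | IN=(all ⊤) | OUT=(all ⊤)
  B1: | IN=(all ⊤) | OUT={a:0, c:0, e:4; rest ⊤}
  B2: | IN=(all ⊤) | OUT={e:-2; rest ⊤}
  B3: | IN={e:-2; rest ⊤} | OUT={b:3, e:-2, f:0; rest ⊤}
  B4: | IN={b:3, e:-2, f:0; rest ⊤} | OUT={b:3, e:-2; rest ⊤}

Merge at B2: IN[B2] = OUT[B0] ⊔ OUT[B1] = {a: ⊤, b: ⊤, c: ⊤, d: ⊤, e: ⊤, f: ⊤}
Applying B2's transfer function to that IN value gives OUT[B2] (row B2 above).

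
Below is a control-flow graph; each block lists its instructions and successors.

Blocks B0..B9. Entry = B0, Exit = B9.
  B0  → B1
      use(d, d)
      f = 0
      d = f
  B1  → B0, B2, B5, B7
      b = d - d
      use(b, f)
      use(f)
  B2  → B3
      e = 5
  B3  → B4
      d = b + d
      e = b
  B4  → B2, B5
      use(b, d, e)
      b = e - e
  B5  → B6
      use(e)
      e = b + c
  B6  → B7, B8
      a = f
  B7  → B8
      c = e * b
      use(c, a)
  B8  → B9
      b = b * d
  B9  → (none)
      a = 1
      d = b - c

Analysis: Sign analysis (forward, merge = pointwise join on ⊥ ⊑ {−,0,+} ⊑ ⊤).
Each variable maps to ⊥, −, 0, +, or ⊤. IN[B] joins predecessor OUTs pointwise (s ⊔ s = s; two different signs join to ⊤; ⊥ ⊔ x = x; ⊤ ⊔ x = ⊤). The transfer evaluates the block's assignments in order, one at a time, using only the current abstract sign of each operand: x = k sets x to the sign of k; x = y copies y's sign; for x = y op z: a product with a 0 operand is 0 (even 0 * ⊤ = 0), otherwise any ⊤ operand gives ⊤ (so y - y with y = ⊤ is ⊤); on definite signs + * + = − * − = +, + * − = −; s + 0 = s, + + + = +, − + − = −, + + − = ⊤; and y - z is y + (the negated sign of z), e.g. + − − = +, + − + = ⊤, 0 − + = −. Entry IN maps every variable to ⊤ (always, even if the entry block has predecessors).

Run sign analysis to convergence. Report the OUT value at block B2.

Answer: {a: ⊤, b: 0, c: ⊤, d: 0, e: +, f: 0}

Working:
Per-block solution:
  B0:   IN=(all ⊤)   OUT={d:0, f:0; rest ⊤}
  B1:   IN={d:0, f:0; rest ⊤}   OUT={b:0, d:0, f:0; rest ⊤}
  B2:   IN={b:0, d:0, f:0; rest ⊤}   OUT={b:0, d:0, e:+, f:0; rest ⊤}
  B3:   IN={b:0, d:0, e:+, f:0; rest ⊤}   OUT={b:0, d:0, e:0, f:0; rest ⊤}
  B4:   IN={b:0, d:0, e:0, f:0; rest ⊤}   OUT={b:0, d:0, e:0, f:0; rest ⊤}
  B5:   IN={b:0, d:0, f:0; rest ⊤}   OUT={b:0, d:0, f:0; rest ⊤}
  B6:   IN={b:0, d:0, f:0; rest ⊤}   OUT={a:0, b:0, d:0, f:0; rest ⊤}
  B7:   IN={b:0, d:0, f:0; rest ⊤}   OUT={b:0, c:0, d:0, f:0; rest ⊤}
  B8:   IN={b:0, d:0, f:0; rest ⊤}   OUT={b:0, d:0, f:0; rest ⊤}
  B9:   IN={b:0, d:0, f:0; rest ⊤}   OUT={a:+, b:0, f:0; rest ⊤}

Merge at B2: IN[B2] = OUT[B1] ⊔ OUT[B4] = {a: ⊤, b: 0, c: ⊤, d: 0, e: ⊤, f: 0}
Applying B2's transfer function to that IN value gives OUT[B2] (row B2 above).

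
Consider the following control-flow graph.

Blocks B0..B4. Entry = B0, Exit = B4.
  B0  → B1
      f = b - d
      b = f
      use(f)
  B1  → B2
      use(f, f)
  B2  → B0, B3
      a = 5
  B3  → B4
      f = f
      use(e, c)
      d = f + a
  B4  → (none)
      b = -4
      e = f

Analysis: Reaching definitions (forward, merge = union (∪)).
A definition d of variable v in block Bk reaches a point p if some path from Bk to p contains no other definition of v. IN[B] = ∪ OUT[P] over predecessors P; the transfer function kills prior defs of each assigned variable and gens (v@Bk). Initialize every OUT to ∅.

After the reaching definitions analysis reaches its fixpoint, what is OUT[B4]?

Answer: {a@B2, b@B4, d@B3, e@B4, f@B3}

Trace:
Converged values:
  B0:  IN={a@B2, b@B0, f@B0}  OUT={a@B2, b@B0, f@B0}
  B1:  IN={a@B2, b@B0, f@B0}  OUT={a@B2, b@B0, f@B0}
  B2:  IN={a@B2, b@B0, f@B0}  OUT={a@B2, b@B0, f@B0}
  B3:  IN={a@B2, b@B0, f@B0}  OUT={a@B2, b@B0, d@B3, f@B3}
  B4:  IN={a@B2, b@B0, d@B3, f@B3}  OUT={a@B2, b@B4, d@B3, e@B4, f@B3}

Merge at B4: IN[B4] = OUT[B3] = {a@B2, b@B0, d@B3, f@B3}
Applying B4's transfer function to that IN value gives OUT[B4] (row B4 above).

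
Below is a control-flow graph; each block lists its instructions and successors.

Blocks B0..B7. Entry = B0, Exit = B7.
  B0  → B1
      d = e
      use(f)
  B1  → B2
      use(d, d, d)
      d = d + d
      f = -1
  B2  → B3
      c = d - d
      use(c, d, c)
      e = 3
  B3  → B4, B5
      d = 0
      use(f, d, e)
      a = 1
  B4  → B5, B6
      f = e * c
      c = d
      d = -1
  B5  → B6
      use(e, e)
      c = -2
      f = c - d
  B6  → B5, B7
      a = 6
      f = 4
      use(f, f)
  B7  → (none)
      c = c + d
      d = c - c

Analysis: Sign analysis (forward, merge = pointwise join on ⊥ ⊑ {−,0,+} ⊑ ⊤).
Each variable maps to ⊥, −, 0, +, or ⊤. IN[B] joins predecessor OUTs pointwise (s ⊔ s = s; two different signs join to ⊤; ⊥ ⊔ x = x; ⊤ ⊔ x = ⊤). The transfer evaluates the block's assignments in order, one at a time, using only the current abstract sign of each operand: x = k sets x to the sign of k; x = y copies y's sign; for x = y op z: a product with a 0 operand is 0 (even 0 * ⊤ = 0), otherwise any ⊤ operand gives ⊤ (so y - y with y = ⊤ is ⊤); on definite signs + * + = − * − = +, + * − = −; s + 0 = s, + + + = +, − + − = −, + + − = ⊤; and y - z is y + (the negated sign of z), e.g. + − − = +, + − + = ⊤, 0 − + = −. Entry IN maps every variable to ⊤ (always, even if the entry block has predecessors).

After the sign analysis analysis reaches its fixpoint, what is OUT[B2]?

Fixpoint table:
  B0:   IN=(all ⊤)   OUT=(all ⊤)
  B1:   IN=(all ⊤)   OUT={f:-; rest ⊤}
  B2:   IN={f:-; rest ⊤}   OUT={e:+, f:-; rest ⊤}
  B3:   IN={e:+, f:-; rest ⊤}   OUT={a:+, d:0, e:+, f:-; rest ⊤}
  B4:   IN={a:+, d:0, e:+, f:-; rest ⊤}   OUT={a:+, c:0, d:-, e:+; rest ⊤}
  B5:   IN={a:+, e:+; rest ⊤}   OUT={a:+, c:-, e:+; rest ⊤}
  B6:   IN={a:+, e:+; rest ⊤}   OUT={a:+, e:+, f:+; rest ⊤}
  B7:   IN={a:+, e:+, f:+; rest ⊤}   OUT={a:+, e:+, f:+; rest ⊤}

Merge at B2: IN[B2] = OUT[B1] = {a: ⊤, b: ⊤, c: ⊤, d: ⊤, e: ⊤, f: -}
Applying B2's transfer function to that IN value gives OUT[B2] (row B2 above).

Answer: {a: ⊤, b: ⊤, c: ⊤, d: ⊤, e: +, f: -}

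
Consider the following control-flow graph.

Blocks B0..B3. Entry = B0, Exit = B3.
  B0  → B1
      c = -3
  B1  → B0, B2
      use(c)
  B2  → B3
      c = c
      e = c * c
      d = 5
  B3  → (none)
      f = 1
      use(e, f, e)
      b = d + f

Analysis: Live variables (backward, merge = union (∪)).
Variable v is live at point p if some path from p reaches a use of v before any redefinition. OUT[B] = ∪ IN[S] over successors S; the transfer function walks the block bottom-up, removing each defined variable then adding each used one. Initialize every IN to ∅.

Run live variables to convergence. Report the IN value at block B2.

Answer: {c}

Working:
Per-block solution:
  B0:   IN={}   OUT={c}
  B1:   IN={c}   OUT={c}
  B2:   IN={c}   OUT={d, e}
  B3:   IN={d, e}   OUT={}

Merge at B2: OUT[B2] = IN[B3] = {d, e}
Applying B2's transfer function to that OUT value gives IN[B2] (row B2 above).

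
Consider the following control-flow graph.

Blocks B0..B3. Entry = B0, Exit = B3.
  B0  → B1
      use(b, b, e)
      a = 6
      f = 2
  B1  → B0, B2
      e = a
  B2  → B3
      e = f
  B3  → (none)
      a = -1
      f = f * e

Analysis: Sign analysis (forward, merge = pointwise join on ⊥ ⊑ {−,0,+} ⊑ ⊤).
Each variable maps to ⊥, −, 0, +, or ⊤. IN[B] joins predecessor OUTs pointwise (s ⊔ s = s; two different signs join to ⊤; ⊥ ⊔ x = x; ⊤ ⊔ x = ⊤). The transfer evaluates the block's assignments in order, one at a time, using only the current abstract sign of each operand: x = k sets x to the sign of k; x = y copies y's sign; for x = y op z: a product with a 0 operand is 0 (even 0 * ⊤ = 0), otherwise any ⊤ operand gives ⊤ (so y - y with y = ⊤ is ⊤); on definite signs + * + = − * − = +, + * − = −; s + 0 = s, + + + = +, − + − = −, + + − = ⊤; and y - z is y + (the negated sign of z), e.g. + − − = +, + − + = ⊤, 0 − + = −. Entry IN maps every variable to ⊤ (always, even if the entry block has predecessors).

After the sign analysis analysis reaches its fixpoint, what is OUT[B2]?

Answer: {a: +, b: ⊤, c: ⊤, d: ⊤, e: +, f: +}

Derivation:
Fixpoint table:
  B0:  IN=(all ⊤)  OUT={a:+, f:+; rest ⊤}
  B1:  IN={a:+, f:+; rest ⊤}  OUT={a:+, e:+, f:+; rest ⊤}
  B2:  IN={a:+, e:+, f:+; rest ⊤}  OUT={a:+, e:+, f:+; rest ⊤}
  B3:  IN={a:+, e:+, f:+; rest ⊤}  OUT={a:-, e:+, f:+; rest ⊤}

Merge at B2: IN[B2] = OUT[B1] = {a: +, b: ⊤, c: ⊤, d: ⊤, e: +, f: +}
Applying B2's transfer function to that IN value gives OUT[B2] (row B2 above).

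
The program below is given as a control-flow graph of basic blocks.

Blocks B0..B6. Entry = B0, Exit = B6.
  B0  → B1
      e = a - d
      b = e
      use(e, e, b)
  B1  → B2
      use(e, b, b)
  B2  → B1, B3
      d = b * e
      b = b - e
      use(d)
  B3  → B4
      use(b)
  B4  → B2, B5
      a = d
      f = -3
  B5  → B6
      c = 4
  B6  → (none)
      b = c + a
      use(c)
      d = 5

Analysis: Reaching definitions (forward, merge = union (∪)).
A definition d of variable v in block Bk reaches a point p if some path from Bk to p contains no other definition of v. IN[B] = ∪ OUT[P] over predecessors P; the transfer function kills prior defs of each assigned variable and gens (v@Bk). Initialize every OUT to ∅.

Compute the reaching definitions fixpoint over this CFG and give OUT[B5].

Per-block solution:
  B0:   IN={}   OUT={b@B0, e@B0}
  B1:   IN={a@B4, b@B0, b@B2, d@B2, e@B0, f@B4}   OUT={a@B4, b@B0, b@B2, d@B2, e@B0, f@B4}
  B2:   IN={a@B4, b@B0, b@B2, d@B2, e@B0, f@B4}   OUT={a@B4, b@B2, d@B2, e@B0, f@B4}
  B3:   IN={a@B4, b@B2, d@B2, e@B0, f@B4}   OUT={a@B4, b@B2, d@B2, e@B0, f@B4}
  B4:   IN={a@B4, b@B2, d@B2, e@B0, f@B4}   OUT={a@B4, b@B2, d@B2, e@B0, f@B4}
  B5:   IN={a@B4, b@B2, d@B2, e@B0, f@B4}   OUT={a@B4, b@B2, c@B5, d@B2, e@B0, f@B4}
  B6:   IN={a@B4, b@B2, c@B5, d@B2, e@B0, f@B4}   OUT={a@B4, b@B6, c@B5, d@B6, e@B0, f@B4}

Merge at B5: IN[B5] = OUT[B4] = {a@B4, b@B2, d@B2, e@B0, f@B4}
Applying B5's transfer function to that IN value gives OUT[B5] (row B5 above).

Answer: {a@B4, b@B2, c@B5, d@B2, e@B0, f@B4}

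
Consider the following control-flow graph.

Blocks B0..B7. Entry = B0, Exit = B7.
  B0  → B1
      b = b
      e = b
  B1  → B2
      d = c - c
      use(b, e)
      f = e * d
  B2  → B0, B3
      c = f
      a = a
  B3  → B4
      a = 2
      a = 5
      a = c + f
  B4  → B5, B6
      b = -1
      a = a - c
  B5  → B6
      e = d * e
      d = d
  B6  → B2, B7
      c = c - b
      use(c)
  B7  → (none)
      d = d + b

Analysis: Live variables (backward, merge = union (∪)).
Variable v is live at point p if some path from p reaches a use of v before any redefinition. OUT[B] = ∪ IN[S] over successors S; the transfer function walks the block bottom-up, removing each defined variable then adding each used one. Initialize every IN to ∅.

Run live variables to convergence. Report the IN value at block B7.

Answer: {b, d}

Working:
Converged values:
  B0: | IN={a, b, c} | OUT={a, b, c, e}
  B1: | IN={a, b, c, e} | OUT={a, b, d, e, f}
  B2: | IN={a, b, d, e, f} | OUT={a, b, c, d, e, f}
  B3: | IN={c, d, e, f} | OUT={a, c, d, e, f}
  B4: | IN={a, c, d, e, f} | OUT={a, b, c, d, e, f}
  B5: | IN={a, b, c, d, e, f} | OUT={a, b, c, d, e, f}
  B6: | IN={a, b, c, d, e, f} | OUT={a, b, d, e, f}
  B7: | IN={b, d} | OUT={}

B7 is the boundary node: OUT[B7] = {}
Applying B7's transfer function to that OUT value gives IN[B7] (row B7 above).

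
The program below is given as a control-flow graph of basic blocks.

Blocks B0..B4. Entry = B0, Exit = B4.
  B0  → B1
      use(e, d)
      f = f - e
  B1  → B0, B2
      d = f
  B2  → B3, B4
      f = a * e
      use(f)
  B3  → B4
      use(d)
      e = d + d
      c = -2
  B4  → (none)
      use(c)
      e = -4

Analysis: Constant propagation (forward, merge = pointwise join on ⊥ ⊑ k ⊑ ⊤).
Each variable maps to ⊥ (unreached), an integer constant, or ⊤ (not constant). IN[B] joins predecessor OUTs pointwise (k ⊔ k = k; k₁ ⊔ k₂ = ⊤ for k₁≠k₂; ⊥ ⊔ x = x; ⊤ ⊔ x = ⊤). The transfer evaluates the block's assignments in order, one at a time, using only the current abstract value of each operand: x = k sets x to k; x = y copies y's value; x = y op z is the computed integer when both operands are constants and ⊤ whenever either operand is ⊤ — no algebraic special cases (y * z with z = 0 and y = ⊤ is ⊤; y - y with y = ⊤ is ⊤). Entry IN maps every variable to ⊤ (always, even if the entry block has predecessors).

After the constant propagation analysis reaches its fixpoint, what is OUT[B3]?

Per-block solution:
  B0:   IN=(all ⊤)   OUT=(all ⊤)
  B1:   IN=(all ⊤)   OUT=(all ⊤)
  B2:   IN=(all ⊤)   OUT=(all ⊤)
  B3:   IN=(all ⊤)   OUT={c:-2; rest ⊤}
  B4:   IN=(all ⊤)   OUT={e:-4; rest ⊤}

Merge at B3: IN[B3] = OUT[B2] = {a: ⊤, b: ⊤, c: ⊤, d: ⊤, e: ⊤, f: ⊤}
Applying B3's transfer function to that IN value gives OUT[B3] (row B3 above).

Answer: {a: ⊤, b: ⊤, c: -2, d: ⊤, e: ⊤, f: ⊤}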